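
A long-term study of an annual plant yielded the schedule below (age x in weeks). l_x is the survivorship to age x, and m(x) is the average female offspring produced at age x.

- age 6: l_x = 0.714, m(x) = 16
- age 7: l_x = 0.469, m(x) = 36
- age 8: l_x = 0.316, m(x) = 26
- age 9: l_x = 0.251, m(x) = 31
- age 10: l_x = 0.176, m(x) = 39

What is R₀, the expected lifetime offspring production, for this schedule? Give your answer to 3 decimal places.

51.169

R₀ = Σ l_x m(x):
  age 6: 0.714 × 16 = 11.4240
  age 7: 0.469 × 36 = 16.8840
  age 8: 0.316 × 26 = 8.2160
  age 9: 0.251 × 31 = 7.7810
  age 10: 0.176 × 39 = 6.8640
R₀ = 11.4240 + 16.8840 + 8.2160 + 7.7810 + 6.8640 = 51.1690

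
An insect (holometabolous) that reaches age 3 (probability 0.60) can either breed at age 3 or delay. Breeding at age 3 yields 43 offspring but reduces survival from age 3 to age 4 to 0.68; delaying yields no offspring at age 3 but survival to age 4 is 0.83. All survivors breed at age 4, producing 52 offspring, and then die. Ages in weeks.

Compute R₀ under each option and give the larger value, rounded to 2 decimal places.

47.02

breed at age 3: R₀ = 0.60 × (43 + 0.68 × 52) = 0.60 × 78.3600 = 47.0160
delay to age 4: R₀ = 0.60 × (0.83 × 52) = 0.60 × 43.1600 = 25.8960
Higher: breed at age 3 (47.0160).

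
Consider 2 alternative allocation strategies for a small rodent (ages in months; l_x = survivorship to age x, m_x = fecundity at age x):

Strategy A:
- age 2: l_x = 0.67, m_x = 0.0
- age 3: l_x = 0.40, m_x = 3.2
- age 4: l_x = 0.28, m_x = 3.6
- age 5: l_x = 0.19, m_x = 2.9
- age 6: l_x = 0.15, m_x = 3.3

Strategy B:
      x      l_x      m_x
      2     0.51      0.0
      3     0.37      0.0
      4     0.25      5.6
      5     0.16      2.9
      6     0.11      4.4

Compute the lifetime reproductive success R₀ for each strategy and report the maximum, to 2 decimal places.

Strategy A: R₀ = 0.67×0.0 + 0.40×3.2 + 0.28×3.6 + 0.19×2.9 + 0.15×3.3 = 3.3340
Strategy B: R₀ = 0.51×0.0 + 0.37×0.0 + 0.25×5.6 + 0.16×2.9 + 0.11×4.4 = 2.3480
Highest R₀: strategy A with 3.3340.

3.33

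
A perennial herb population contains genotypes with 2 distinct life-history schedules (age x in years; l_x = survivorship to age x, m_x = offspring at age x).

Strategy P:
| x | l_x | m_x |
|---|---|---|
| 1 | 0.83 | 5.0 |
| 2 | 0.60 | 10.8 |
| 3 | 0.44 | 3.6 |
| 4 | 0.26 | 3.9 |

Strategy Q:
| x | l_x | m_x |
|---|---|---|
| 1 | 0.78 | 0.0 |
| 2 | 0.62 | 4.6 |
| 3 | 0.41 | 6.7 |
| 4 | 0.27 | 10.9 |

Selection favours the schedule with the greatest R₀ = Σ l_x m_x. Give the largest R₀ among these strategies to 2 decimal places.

13.23

Strategy P: R₀ = 0.83×5.0 + 0.60×10.8 + 0.44×3.6 + 0.26×3.9 = 13.2280
Strategy Q: R₀ = 0.78×0.0 + 0.62×4.6 + 0.41×6.7 + 0.27×10.9 = 8.5420
Highest R₀: strategy P with 13.2280.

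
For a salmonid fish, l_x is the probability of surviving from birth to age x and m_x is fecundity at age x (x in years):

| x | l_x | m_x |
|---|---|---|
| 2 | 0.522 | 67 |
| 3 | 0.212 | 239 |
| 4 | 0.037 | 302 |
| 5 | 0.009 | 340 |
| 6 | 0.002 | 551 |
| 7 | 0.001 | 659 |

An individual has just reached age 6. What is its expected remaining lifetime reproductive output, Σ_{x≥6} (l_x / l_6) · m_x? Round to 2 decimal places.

880.50

l_6 = 0.002. Conditional survival from age 6 to x is l_x / l_6.
  x=6: (0.002/0.002) × 551 = 551.0000
  x=7: (0.001/0.002) × 659 = 329.5000
Sum = 551.0000 + 329.5000 = 880.5000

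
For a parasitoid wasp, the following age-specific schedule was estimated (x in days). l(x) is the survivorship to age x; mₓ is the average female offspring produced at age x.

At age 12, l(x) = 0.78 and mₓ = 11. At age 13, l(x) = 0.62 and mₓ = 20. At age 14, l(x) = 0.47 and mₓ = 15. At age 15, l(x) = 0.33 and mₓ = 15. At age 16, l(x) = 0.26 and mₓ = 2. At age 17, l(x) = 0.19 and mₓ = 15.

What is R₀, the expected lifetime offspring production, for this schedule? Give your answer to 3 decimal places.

R₀ = Σ l(x) mₓ:
  age 12: 0.78 × 11 = 8.5800
  age 13: 0.62 × 20 = 12.4000
  age 14: 0.47 × 15 = 7.0500
  age 15: 0.33 × 15 = 4.9500
  age 16: 0.26 × 2 = 0.5200
  age 17: 0.19 × 15 = 2.8500
R₀ = 8.5800 + 12.4000 + 7.0500 + 4.9500 + 0.5200 + 2.8500 = 36.3500

36.350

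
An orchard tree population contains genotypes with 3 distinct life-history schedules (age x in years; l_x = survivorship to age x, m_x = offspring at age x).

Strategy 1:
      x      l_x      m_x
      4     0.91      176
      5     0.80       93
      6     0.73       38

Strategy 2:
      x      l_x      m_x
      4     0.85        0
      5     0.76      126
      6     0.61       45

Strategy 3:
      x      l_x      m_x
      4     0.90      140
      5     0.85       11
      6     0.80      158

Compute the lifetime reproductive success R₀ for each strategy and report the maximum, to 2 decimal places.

Strategy 1: R₀ = 0.91×176 + 0.80×93 + 0.73×38 = 262.3000
Strategy 2: R₀ = 0.85×0 + 0.76×126 + 0.61×45 = 123.2100
Strategy 3: R₀ = 0.90×140 + 0.85×11 + 0.80×158 = 261.7500
Highest R₀: strategy 1 with 262.3000.

262.30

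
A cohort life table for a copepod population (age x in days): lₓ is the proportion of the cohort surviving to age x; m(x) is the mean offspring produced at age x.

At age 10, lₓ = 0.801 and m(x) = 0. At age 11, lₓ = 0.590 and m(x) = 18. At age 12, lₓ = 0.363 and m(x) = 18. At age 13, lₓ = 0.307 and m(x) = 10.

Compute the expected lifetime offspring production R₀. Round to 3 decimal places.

20.224

R₀ = Σ lₓ m(x):
  age 10: 0.801 × 0 = 0.0000
  age 11: 0.590 × 18 = 10.6200
  age 12: 0.363 × 18 = 6.5340
  age 13: 0.307 × 10 = 3.0700
R₀ = 0.0000 + 10.6200 + 6.5340 + 3.0700 = 20.2240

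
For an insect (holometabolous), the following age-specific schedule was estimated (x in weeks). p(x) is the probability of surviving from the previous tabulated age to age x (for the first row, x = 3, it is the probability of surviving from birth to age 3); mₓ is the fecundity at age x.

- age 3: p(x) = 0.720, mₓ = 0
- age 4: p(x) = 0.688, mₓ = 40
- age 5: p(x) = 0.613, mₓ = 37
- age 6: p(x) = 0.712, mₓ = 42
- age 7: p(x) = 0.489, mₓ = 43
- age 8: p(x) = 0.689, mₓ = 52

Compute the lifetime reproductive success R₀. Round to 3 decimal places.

Survivorship from birth: l_x = p_3·p_4·…·p_x.
  l_3 = 0.72000
  l_4 = 0.49536
  l_5 = 0.30366
  l_6 = 0.21620
  l_7 = 0.10572
  l_8 = 0.07284
R₀ = Σ l_x mₓ:
  age 3: 0.72000 × 0 = 0.0000
  age 4: 0.49536 × 40 = 19.8144
  age 5: 0.30366 × 37 = 11.2354
  age 6: 0.21620 × 42 = 9.0804
  age 7: 0.10572 × 43 = 4.5460
  age 8: 0.07284 × 52 = 3.7877
R₀ = 0.0000 + 19.8144 + 11.2354 + 9.0804 + 4.5460 + 3.7877 = 48.4639

48.464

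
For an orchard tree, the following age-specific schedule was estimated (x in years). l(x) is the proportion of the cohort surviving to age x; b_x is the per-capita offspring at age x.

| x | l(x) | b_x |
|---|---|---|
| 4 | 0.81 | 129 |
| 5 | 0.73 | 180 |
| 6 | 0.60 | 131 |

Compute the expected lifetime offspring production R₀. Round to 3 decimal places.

R₀ = Σ l(x) b_x:
  age 4: 0.81 × 129 = 104.4900
  age 5: 0.73 × 180 = 131.4000
  age 6: 0.60 × 131 = 78.6000
R₀ = 104.4900 + 131.4000 + 78.6000 = 314.4900

314.490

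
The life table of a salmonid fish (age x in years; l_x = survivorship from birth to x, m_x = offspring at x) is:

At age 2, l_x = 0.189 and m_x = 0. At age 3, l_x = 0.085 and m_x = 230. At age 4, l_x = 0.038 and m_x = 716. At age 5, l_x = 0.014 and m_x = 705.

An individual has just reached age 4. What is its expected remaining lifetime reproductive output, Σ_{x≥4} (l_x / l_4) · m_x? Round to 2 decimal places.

l_4 = 0.038. Conditional survival from age 4 to x is l_x / l_4.
  x=4: (0.038/0.038) × 716 = 716.0000
  x=5: (0.014/0.038) × 705 = 259.7368
Sum = 716.0000 + 259.7368 = 975.7368

975.74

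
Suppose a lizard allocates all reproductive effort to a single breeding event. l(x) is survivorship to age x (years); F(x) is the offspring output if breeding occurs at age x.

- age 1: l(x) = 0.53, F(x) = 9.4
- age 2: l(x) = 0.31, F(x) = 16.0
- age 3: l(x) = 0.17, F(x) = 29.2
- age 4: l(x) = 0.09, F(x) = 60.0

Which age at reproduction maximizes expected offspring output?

Expected offspring if breeding at age x = l(x) × F(x):
  age 1: 0.53 × 9.4 = 4.982
  age 2: 0.31 × 16.0 = 4.960
  age 3: 0.17 × 29.2 = 4.964
  age 4: 0.09 × 60.0 = 5.400
Maximum at age 4 (5.400).

4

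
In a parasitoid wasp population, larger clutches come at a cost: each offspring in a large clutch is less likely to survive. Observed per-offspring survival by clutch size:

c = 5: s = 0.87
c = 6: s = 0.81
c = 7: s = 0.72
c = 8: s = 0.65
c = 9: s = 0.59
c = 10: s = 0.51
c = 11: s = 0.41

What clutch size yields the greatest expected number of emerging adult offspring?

9

Expected emerging adult offspring = c × s(c):
  c=5: 5 × 0.87 = 4.350
  c=6: 6 × 0.81 = 4.860
  c=7: 7 × 0.72 = 5.040
  c=8: 8 × 0.65 = 5.200
  c=9: 9 × 0.59 = 5.310
  c=10: 10 × 0.51 = 5.100
  c=11: 11 × 0.41 = 4.510
Maximum at c = 9 (5.310 emerging adult offspring).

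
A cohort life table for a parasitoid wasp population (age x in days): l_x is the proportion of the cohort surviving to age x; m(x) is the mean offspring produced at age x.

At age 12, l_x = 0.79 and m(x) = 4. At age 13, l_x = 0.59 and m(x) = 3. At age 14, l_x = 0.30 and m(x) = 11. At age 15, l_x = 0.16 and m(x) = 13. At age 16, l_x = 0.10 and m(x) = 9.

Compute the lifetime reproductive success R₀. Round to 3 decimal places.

R₀ = Σ l_x m(x):
  age 12: 0.79 × 4 = 3.1600
  age 13: 0.59 × 3 = 1.7700
  age 14: 0.30 × 11 = 3.3000
  age 15: 0.16 × 13 = 2.0800
  age 16: 0.10 × 9 = 0.9000
R₀ = 3.1600 + 1.7700 + 3.3000 + 2.0800 + 0.9000 = 11.2100

11.210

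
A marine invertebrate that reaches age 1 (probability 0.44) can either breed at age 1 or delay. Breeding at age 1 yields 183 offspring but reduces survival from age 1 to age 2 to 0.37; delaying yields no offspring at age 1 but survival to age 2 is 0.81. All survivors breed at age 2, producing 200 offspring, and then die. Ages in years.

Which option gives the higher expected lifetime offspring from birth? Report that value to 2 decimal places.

breed at age 1: R₀ = 0.44 × (183 + 0.37 × 200) = 0.44 × 257.0000 = 113.0800
delay to age 2: R₀ = 0.44 × (0.81 × 200) = 0.44 × 162.0000 = 71.2800
Higher: breed at age 1 (113.0800).

113.08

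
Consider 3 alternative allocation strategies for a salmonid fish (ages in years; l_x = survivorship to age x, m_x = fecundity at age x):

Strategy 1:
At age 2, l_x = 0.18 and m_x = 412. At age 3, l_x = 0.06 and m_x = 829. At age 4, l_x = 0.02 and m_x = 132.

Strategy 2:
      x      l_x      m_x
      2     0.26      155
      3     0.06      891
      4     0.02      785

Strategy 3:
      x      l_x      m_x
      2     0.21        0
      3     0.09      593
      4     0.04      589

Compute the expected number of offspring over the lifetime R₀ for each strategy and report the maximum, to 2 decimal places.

126.54

Strategy 1: R₀ = 0.18×412 + 0.06×829 + 0.02×132 = 126.5400
Strategy 2: R₀ = 0.26×155 + 0.06×891 + 0.02×785 = 109.4600
Strategy 3: R₀ = 0.21×0 + 0.09×593 + 0.04×589 = 76.9300
Highest R₀: strategy 1 with 126.5400.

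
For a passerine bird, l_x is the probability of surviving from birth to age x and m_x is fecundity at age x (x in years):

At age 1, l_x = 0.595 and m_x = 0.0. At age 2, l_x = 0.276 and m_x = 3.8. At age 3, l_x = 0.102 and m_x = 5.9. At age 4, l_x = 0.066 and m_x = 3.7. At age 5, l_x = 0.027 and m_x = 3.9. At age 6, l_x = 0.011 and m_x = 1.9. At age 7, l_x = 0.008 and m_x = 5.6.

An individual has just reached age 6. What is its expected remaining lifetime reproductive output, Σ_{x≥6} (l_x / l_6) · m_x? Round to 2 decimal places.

5.97

l_6 = 0.011. Conditional survival from age 6 to x is l_x / l_6.
  x=6: (0.011/0.011) × 1.9 = 1.9000
  x=7: (0.008/0.011) × 5.6 = 4.0727
Sum = 1.9000 + 4.0727 = 5.9727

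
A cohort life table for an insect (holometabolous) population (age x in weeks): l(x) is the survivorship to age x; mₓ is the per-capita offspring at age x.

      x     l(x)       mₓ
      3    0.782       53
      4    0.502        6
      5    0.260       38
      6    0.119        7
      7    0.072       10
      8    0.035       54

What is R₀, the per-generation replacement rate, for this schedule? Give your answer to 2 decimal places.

57.78

R₀ = Σ l(x) mₓ:
  age 3: 0.782 × 53 = 41.4460
  age 4: 0.502 × 6 = 3.0120
  age 5: 0.260 × 38 = 9.8800
  age 6: 0.119 × 7 = 0.8330
  age 7: 0.072 × 10 = 0.7200
  age 8: 0.035 × 54 = 1.8900
R₀ = 41.4460 + 3.0120 + 9.8800 + 0.8330 + 0.7200 + 1.8900 = 57.7810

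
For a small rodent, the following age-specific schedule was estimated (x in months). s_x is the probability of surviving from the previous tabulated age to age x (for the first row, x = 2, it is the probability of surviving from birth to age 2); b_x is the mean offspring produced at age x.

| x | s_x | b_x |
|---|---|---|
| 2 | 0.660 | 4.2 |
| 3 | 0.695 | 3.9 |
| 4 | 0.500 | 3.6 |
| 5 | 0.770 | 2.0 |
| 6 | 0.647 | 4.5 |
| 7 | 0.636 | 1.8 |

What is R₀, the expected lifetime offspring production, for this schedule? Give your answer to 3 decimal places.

6.385

Survivorship from birth: l_x = s_2·s_3·…·s_x.
  l_2 = 0.66000
  l_3 = 0.45870
  l_4 = 0.22935
  l_5 = 0.17660
  l_6 = 0.11426
  l_7 = 0.07267
R₀ = Σ l_x b_x:
  age 2: 0.66000 × 4.2 = 2.7720
  age 3: 0.45870 × 3.9 = 1.7889
  age 4: 0.22935 × 3.6 = 0.8257
  age 5: 0.17660 × 2.0 = 0.3532
  age 6: 0.11426 × 4.5 = 0.5142
  age 7: 0.07267 × 1.8 = 0.1308
R₀ = 2.7720 + 1.7889 + 0.8257 + 0.3532 + 0.5142 + 0.1308 = 6.3848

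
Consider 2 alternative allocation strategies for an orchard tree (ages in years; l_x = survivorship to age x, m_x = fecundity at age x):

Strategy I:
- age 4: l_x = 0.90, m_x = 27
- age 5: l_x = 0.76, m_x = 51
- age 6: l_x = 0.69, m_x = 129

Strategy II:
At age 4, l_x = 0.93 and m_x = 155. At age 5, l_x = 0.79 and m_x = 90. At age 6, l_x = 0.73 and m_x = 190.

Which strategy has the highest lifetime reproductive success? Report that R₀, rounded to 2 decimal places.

Strategy I: R₀ = 0.90×27 + 0.76×51 + 0.69×129 = 152.0700
Strategy II: R₀ = 0.93×155 + 0.79×90 + 0.73×190 = 353.9500
Highest R₀: strategy II with 353.9500.

353.95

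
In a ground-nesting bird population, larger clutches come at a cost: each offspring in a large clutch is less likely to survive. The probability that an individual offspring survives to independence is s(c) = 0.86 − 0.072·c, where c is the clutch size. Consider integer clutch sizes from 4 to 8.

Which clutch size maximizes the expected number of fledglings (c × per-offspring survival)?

Expected fledglings = c × s(c):
  c=4: 4 × 0.572 = 2.288
  c=5: 5 × 0.500 = 2.500
  c=6: 6 × 0.428 = 2.568
  c=7: 7 × 0.356 = 2.492
  c=8: 8 × 0.284 = 2.272
Maximum at c = 6 (2.568 fledglings).

6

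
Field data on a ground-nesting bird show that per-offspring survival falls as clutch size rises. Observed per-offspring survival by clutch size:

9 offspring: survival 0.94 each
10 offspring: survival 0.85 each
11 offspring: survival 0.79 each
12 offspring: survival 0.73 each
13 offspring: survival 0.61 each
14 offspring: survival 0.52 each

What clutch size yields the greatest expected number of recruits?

Expected recruits = c × s(c):
  c=9: 9 × 0.94 = 8.460
  c=10: 10 × 0.85 = 8.500
  c=11: 11 × 0.79 = 8.690
  c=12: 12 × 0.73 = 8.760
  c=13: 13 × 0.61 = 7.930
  c=14: 14 × 0.52 = 7.280
Maximum at c = 12 (8.760 recruits).

12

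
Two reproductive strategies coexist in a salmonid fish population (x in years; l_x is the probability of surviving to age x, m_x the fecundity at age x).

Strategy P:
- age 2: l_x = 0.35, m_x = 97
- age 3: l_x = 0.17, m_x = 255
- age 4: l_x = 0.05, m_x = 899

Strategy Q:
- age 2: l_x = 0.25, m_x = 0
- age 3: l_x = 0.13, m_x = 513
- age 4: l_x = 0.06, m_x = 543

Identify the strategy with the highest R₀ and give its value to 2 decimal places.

122.25

Strategy P: R₀ = 0.35×97 + 0.17×255 + 0.05×899 = 122.2500
Strategy Q: R₀ = 0.25×0 + 0.13×513 + 0.06×543 = 99.2700
Highest R₀: strategy P with 122.2500.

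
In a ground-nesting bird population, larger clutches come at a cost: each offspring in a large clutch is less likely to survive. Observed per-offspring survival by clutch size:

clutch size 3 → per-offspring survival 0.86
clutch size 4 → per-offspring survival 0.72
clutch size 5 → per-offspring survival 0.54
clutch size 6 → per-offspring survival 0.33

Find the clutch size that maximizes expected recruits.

4

Expected recruits = c × s(c):
  c=3: 3 × 0.86 = 2.580
  c=4: 4 × 0.72 = 2.880
  c=5: 5 × 0.54 = 2.700
  c=6: 6 × 0.33 = 1.980
Maximum at c = 4 (2.880 recruits).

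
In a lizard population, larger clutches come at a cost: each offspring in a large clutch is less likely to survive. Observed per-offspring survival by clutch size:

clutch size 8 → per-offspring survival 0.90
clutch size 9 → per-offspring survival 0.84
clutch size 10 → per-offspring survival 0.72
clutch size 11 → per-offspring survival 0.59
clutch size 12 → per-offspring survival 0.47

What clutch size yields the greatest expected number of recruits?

Expected recruits = c × s(c):
  c=8: 8 × 0.90 = 7.200
  c=9: 9 × 0.84 = 7.560
  c=10: 10 × 0.72 = 7.200
  c=11: 11 × 0.59 = 6.490
  c=12: 12 × 0.47 = 5.640
Maximum at c = 9 (7.560 recruits).

9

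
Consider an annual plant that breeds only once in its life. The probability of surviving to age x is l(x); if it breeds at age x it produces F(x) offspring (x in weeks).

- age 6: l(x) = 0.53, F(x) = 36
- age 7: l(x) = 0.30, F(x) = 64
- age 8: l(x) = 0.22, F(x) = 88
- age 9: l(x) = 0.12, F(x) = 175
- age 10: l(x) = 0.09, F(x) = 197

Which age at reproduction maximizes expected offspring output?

Expected offspring if breeding at age x = l(x) × F(x):
  age 6: 0.53 × 36 = 19.080
  age 7: 0.30 × 64 = 19.200
  age 8: 0.22 × 88 = 19.360
  age 9: 0.12 × 175 = 21.000
  age 10: 0.09 × 197 = 17.730
Maximum at age 9 (21.000).

9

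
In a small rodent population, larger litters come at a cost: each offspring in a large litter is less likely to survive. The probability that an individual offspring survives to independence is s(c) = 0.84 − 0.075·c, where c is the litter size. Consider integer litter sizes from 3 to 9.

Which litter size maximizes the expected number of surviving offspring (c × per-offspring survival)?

6

Expected surviving offspring = c × s(c):
  c=3: 3 × 0.615 = 1.845
  c=4: 4 × 0.540 = 2.160
  c=5: 5 × 0.465 = 2.325
  c=6: 6 × 0.390 = 2.340
  c=7: 7 × 0.315 = 2.205
  c=8: 8 × 0.240 = 1.920
  c=9: 9 × 0.165 = 1.485
Maximum at c = 6 (2.340 surviving offspring).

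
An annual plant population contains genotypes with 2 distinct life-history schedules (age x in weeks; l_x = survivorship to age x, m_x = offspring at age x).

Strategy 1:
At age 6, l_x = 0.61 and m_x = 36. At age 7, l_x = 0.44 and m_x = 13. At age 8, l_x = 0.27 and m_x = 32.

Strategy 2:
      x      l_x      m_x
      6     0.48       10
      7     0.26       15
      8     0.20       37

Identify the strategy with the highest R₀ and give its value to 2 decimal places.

Strategy 1: R₀ = 0.61×36 + 0.44×13 + 0.27×32 = 36.3200
Strategy 2: R₀ = 0.48×10 + 0.26×15 + 0.20×37 = 16.1000
Highest R₀: strategy 1 with 36.3200.

36.32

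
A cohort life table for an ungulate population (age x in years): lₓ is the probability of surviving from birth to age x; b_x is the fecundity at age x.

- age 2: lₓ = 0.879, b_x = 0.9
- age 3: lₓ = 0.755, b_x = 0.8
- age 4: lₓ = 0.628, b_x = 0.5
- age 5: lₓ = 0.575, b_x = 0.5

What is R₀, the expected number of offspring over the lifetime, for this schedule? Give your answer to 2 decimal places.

R₀ = Σ lₓ b_x:
  age 2: 0.879 × 0.9 = 0.7911
  age 3: 0.755 × 0.8 = 0.6040
  age 4: 0.628 × 0.5 = 0.3140
  age 5: 0.575 × 0.5 = 0.2875
R₀ = 0.7911 + 0.6040 + 0.3140 + 0.2875 = 1.9966

2.00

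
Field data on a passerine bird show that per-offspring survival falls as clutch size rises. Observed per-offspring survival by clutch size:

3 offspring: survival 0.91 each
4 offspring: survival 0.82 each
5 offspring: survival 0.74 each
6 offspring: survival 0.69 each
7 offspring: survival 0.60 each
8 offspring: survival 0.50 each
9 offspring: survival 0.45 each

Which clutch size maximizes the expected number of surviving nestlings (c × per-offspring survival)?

Expected surviving nestlings = c × s(c):
  c=3: 3 × 0.91 = 2.730
  c=4: 4 × 0.82 = 3.280
  c=5: 5 × 0.74 = 3.700
  c=6: 6 × 0.69 = 4.140
  c=7: 7 × 0.60 = 4.200
  c=8: 8 × 0.50 = 4.000
  c=9: 9 × 0.45 = 4.050
Maximum at c = 7 (4.200 surviving nestlings).

7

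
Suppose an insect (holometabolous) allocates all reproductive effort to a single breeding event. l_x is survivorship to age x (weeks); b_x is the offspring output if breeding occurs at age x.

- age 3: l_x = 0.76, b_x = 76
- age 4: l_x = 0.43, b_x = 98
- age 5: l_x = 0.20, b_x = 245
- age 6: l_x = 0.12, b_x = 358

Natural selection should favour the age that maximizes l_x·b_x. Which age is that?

3

Expected offspring if breeding at age x = l_x × b_x:
  age 3: 0.76 × 76 = 57.760
  age 4: 0.43 × 98 = 42.140
  age 5: 0.20 × 245 = 49.000
  age 6: 0.12 × 358 = 42.960
Maximum at age 3 (57.760).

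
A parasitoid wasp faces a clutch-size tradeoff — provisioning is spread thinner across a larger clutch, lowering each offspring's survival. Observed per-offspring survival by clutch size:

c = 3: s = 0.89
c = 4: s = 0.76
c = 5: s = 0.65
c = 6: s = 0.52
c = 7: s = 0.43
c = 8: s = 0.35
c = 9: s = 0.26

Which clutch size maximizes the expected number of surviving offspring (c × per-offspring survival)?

5

Expected surviving offspring = c × s(c):
  c=3: 3 × 0.89 = 2.670
  c=4: 4 × 0.76 = 3.040
  c=5: 5 × 0.65 = 3.250
  c=6: 6 × 0.52 = 3.120
  c=7: 7 × 0.43 = 3.010
  c=8: 8 × 0.35 = 2.800
  c=9: 9 × 0.26 = 2.340
Maximum at c = 5 (3.250 surviving offspring).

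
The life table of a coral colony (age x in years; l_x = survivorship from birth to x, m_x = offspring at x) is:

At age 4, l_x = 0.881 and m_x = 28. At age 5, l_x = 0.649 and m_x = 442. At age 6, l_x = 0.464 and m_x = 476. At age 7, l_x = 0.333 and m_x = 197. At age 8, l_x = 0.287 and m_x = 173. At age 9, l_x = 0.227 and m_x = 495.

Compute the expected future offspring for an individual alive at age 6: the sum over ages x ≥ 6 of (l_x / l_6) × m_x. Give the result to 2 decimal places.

l_6 = 0.464. Conditional survival from age 6 to x is l_x / l_6.
  x=6: (0.464/0.464) × 476 = 476.0000
  x=7: (0.333/0.464) × 197 = 141.3815
  x=8: (0.287/0.464) × 173 = 107.0065
  x=9: (0.227/0.464) × 495 = 242.1659
Sum = 476.0000 + 141.3815 + 107.0065 + 242.1659 = 966.5539

966.55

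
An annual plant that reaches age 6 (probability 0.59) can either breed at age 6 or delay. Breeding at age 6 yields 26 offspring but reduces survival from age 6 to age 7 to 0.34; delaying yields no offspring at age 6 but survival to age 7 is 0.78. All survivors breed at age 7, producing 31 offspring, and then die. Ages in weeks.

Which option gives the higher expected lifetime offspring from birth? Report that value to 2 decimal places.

breed at age 6: R₀ = 0.59 × (26 + 0.34 × 31) = 0.59 × 36.5400 = 21.5586
delay to age 7: R₀ = 0.59 × (0.78 × 31) = 0.59 × 24.1800 = 14.2662
Higher: breed at age 6 (21.5586).

21.56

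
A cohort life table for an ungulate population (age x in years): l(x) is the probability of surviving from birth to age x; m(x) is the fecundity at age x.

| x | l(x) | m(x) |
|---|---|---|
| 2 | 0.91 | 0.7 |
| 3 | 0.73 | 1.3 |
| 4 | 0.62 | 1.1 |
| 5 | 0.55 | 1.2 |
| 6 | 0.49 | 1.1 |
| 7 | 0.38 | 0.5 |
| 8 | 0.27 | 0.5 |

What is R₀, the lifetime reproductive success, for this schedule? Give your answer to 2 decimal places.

3.79

R₀ = Σ l(x) m(x):
  age 2: 0.91 × 0.7 = 0.6370
  age 3: 0.73 × 1.3 = 0.9490
  age 4: 0.62 × 1.1 = 0.6820
  age 5: 0.55 × 1.2 = 0.6600
  age 6: 0.49 × 1.1 = 0.5390
  age 7: 0.38 × 0.5 = 0.1900
  age 8: 0.27 × 0.5 = 0.1350
R₀ = 0.6370 + 0.9490 + 0.6820 + 0.6600 + 0.5390 + 0.1900 + 0.1350 = 3.7920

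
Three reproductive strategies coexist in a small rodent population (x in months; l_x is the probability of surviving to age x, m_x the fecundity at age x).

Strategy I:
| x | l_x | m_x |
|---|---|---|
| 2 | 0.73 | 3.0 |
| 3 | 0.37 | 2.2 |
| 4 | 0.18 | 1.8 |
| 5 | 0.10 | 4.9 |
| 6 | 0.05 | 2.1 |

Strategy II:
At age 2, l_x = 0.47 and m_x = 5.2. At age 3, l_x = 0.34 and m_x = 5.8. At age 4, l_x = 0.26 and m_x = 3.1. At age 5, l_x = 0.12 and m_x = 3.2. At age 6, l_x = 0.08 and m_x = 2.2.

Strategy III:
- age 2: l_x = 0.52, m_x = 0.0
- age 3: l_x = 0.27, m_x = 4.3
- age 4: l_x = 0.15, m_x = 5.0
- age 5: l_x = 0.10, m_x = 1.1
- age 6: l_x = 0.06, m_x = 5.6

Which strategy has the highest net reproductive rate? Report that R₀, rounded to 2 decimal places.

5.78

Strategy I: R₀ = 0.73×3.0 + 0.37×2.2 + 0.18×1.8 + 0.10×4.9 + 0.05×2.1 = 3.9230
Strategy II: R₀ = 0.47×5.2 + 0.34×5.8 + 0.26×3.1 + 0.12×3.2 + 0.08×2.2 = 5.7820
Strategy III: R₀ = 0.52×0.0 + 0.27×4.3 + 0.15×5.0 + 0.10×1.1 + 0.06×5.6 = 2.3570
Highest R₀: strategy II with 5.7820.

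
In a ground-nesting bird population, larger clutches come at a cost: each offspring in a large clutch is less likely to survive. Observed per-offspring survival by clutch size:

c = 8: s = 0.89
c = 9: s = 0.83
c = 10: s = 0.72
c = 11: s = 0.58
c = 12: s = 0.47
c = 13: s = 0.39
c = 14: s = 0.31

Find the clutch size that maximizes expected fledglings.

9

Expected fledglings = c × s(c):
  c=8: 8 × 0.89 = 7.120
  c=9: 9 × 0.83 = 7.470
  c=10: 10 × 0.72 = 7.200
  c=11: 11 × 0.58 = 6.380
  c=12: 12 × 0.47 = 5.640
  c=13: 13 × 0.39 = 5.070
  c=14: 14 × 0.31 = 4.340
Maximum at c = 9 (7.470 fledglings).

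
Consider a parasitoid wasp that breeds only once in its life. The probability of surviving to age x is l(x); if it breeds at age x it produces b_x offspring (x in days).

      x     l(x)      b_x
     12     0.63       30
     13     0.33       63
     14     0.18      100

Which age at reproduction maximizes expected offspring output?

Expected offspring if breeding at age x = l(x) × b_x:
  age 12: 0.63 × 30 = 18.900
  age 13: 0.33 × 63 = 20.790
  age 14: 0.18 × 100 = 18.000
Maximum at age 13 (20.790).

13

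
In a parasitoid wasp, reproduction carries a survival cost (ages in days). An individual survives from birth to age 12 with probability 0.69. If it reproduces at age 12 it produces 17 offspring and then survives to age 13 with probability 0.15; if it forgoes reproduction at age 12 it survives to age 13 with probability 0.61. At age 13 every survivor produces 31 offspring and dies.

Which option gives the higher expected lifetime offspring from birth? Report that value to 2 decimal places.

14.94

breed at age 12: R₀ = 0.69 × (17 + 0.15 × 31) = 0.69 × 21.6500 = 14.9385
delay to age 13: R₀ = 0.69 × (0.61 × 31) = 0.69 × 18.9100 = 13.0479
Higher: breed at age 12 (14.9385).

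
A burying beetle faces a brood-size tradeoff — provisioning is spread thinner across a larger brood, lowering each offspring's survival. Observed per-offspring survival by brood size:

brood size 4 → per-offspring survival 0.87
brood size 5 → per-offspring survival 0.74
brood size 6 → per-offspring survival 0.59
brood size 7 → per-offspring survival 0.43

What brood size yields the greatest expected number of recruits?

5

Expected recruits = c × s(c):
  c=4: 4 × 0.87 = 3.480
  c=5: 5 × 0.74 = 3.700
  c=6: 6 × 0.59 = 3.540
  c=7: 7 × 0.43 = 3.010
Maximum at c = 5 (3.700 recruits).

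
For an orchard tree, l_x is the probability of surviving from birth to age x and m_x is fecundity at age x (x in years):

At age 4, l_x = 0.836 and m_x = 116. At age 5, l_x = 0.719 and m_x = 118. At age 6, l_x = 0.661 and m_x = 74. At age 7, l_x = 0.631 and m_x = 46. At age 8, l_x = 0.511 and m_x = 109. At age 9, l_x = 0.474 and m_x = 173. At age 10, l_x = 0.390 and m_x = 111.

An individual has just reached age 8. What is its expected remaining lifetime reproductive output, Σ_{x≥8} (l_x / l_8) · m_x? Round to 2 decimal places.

l_8 = 0.511. Conditional survival from age 8 to x is l_x / l_8.
  x=8: (0.511/0.511) × 109 = 109.0000
  x=9: (0.474/0.511) × 173 = 160.4736
  x=10: (0.390/0.511) × 111 = 84.7162
Sum = 109.0000 + 160.4736 + 84.7162 = 354.1898

354.19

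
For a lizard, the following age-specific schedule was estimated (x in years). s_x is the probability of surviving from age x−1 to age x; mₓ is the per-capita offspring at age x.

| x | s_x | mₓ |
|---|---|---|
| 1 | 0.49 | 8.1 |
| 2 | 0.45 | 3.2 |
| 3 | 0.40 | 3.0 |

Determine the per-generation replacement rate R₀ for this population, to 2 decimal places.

Survivorship from birth: l_x = s_1·s_2·…·s_x.
  l_1 = 0.49000
  l_2 = 0.22050
  l_3 = 0.08820
R₀ = Σ l_x mₓ:
  age 1: 0.49000 × 8.1 = 3.9690
  age 2: 0.22050 × 3.2 = 0.7056
  age 3: 0.08820 × 3.0 = 0.2646
R₀ = 3.9690 + 0.7056 + 0.2646 = 4.9392

4.94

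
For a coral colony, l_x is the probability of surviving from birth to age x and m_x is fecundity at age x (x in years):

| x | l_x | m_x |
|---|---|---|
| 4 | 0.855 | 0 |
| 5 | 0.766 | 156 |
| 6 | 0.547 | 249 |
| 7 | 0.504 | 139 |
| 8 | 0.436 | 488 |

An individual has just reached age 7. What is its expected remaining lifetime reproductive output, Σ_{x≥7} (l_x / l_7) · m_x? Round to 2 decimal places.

561.16

l_7 = 0.504. Conditional survival from age 7 to x is l_x / l_7.
  x=7: (0.504/0.504) × 139 = 139.0000
  x=8: (0.436/0.504) × 488 = 422.1587
Sum = 139.0000 + 422.1587 = 561.1587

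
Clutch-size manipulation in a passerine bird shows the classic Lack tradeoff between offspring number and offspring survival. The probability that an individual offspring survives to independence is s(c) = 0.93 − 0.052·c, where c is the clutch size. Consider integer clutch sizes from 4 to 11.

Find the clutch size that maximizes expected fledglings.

Expected fledglings = c × s(c):
  c=4: 4 × 0.722 = 2.888
  c=5: 5 × 0.670 = 3.350
  c=6: 6 × 0.618 = 3.708
  c=7: 7 × 0.566 = 3.962
  c=8: 8 × 0.514 = 4.112
  c=9: 9 × 0.462 = 4.158
  c=10: 10 × 0.410 = 4.100
  c=11: 11 × 0.358 = 3.938
Maximum at c = 9 (4.158 fledglings).

9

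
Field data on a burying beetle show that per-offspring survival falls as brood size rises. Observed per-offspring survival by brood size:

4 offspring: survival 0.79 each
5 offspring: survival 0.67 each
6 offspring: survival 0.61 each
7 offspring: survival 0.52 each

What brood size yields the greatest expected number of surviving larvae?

Expected surviving larvae = c × s(c):
  c=4: 4 × 0.79 = 3.160
  c=5: 5 × 0.67 = 3.350
  c=6: 6 × 0.61 = 3.660
  c=7: 7 × 0.52 = 3.640
Maximum at c = 6 (3.660 surviving larvae).

6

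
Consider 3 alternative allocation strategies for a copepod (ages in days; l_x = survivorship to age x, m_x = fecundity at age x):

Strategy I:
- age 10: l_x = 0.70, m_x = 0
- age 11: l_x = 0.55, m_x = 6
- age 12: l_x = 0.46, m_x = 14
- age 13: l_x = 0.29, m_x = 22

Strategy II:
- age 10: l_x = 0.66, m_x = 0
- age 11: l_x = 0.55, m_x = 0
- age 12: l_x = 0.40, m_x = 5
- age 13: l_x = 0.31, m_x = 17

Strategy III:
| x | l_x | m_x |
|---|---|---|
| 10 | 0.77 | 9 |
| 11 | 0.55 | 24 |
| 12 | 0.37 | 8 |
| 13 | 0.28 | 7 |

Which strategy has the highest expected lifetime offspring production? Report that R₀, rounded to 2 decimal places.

25.05

Strategy I: R₀ = 0.70×0 + 0.55×6 + 0.46×14 + 0.29×22 = 16.1200
Strategy II: R₀ = 0.66×0 + 0.55×0 + 0.40×5 + 0.31×17 = 7.2700
Strategy III: R₀ = 0.77×9 + 0.55×24 + 0.37×8 + 0.28×7 = 25.0500
Highest R₀: strategy III with 25.0500.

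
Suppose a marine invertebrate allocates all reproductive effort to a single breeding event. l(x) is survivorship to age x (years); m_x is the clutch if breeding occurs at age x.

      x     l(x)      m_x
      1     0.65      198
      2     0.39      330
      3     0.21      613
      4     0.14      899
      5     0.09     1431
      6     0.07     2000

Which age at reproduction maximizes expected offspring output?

6

Expected offspring if breeding at age x = l(x) × m_x:
  age 1: 0.65 × 198 = 128.700
  age 2: 0.39 × 330 = 128.700
  age 3: 0.21 × 613 = 128.730
  age 4: 0.14 × 899 = 125.860
  age 5: 0.09 × 1431 = 128.790
  age 6: 0.07 × 2000 = 140.000
Maximum at age 6 (140.000).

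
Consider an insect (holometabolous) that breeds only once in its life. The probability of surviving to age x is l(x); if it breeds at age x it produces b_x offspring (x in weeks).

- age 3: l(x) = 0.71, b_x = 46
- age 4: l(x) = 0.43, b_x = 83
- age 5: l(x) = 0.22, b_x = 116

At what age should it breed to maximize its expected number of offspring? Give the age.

4

Expected offspring if breeding at age x = l(x) × b_x:
  age 3: 0.71 × 46 = 32.660
  age 4: 0.43 × 83 = 35.690
  age 5: 0.22 × 116 = 25.520
Maximum at age 4 (35.690).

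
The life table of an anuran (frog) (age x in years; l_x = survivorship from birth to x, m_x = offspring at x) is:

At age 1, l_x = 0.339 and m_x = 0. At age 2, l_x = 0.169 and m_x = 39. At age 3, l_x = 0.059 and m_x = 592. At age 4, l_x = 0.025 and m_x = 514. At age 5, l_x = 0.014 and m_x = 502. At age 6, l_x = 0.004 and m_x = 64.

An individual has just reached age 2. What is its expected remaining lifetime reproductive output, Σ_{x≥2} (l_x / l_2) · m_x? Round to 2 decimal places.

l_2 = 0.169. Conditional survival from age 2 to x is l_x / l_2.
  x=2: (0.169/0.169) × 39 = 39.0000
  x=3: (0.059/0.169) × 592 = 206.6746
  x=4: (0.025/0.169) × 514 = 76.0355
  x=5: (0.014/0.169) × 502 = 41.5858
  x=6: (0.004/0.169) × 64 = 1.5148
Sum = 39.0000 + 206.6746 + 76.0355 + 41.5858 + 1.5148 = 364.8107

364.81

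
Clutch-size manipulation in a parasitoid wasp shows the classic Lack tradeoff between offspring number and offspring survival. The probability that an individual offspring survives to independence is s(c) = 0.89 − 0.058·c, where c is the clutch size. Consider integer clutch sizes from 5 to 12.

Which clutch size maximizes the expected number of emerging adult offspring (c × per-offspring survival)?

Expected emerging adult offspring = c × s(c):
  c=5: 5 × 0.600 = 3.000
  c=6: 6 × 0.542 = 3.252
  c=7: 7 × 0.484 = 3.388
  c=8: 8 × 0.426 = 3.408
  c=9: 9 × 0.368 = 3.312
  c=10: 10 × 0.310 = 3.100
  c=11: 11 × 0.252 = 2.772
  c=12: 12 × 0.194 = 2.328
Maximum at c = 8 (3.408 emerging adult offspring).

8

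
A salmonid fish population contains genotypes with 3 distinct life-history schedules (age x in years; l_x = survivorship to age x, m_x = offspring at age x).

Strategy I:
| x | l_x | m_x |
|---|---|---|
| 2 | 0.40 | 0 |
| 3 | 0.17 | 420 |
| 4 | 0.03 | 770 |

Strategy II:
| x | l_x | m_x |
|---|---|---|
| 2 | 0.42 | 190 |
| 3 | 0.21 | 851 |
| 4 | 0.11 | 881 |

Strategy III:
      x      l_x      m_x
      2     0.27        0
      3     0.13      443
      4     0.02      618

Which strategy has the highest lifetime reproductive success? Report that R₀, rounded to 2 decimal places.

Strategy I: R₀ = 0.40×0 + 0.17×420 + 0.03×770 = 94.5000
Strategy II: R₀ = 0.42×190 + 0.21×851 + 0.11×881 = 355.4200
Strategy III: R₀ = 0.27×0 + 0.13×443 + 0.02×618 = 69.9500
Highest R₀: strategy II with 355.4200.

355.42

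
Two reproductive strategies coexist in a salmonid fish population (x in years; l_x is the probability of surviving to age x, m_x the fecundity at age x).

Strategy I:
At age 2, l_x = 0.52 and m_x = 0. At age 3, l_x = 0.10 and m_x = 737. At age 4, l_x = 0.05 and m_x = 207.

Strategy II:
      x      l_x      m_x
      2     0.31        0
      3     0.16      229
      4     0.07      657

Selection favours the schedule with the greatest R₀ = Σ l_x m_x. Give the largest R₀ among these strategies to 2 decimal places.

Strategy I: R₀ = 0.52×0 + 0.10×737 + 0.05×207 = 84.0500
Strategy II: R₀ = 0.31×0 + 0.16×229 + 0.07×657 = 82.6300
Highest R₀: strategy I with 84.0500.

84.05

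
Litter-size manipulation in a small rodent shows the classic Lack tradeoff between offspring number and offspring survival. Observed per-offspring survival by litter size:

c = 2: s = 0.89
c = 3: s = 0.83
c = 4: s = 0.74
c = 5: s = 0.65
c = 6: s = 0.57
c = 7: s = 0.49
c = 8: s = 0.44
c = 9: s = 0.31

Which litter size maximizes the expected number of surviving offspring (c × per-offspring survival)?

Expected surviving offspring = c × s(c):
  c=2: 2 × 0.89 = 1.780
  c=3: 3 × 0.83 = 2.490
  c=4: 4 × 0.74 = 2.960
  c=5: 5 × 0.65 = 3.250
  c=6: 6 × 0.57 = 3.420
  c=7: 7 × 0.49 = 3.430
  c=8: 8 × 0.44 = 3.520
  c=9: 9 × 0.31 = 2.790
Maximum at c = 8 (3.520 surviving offspring).

8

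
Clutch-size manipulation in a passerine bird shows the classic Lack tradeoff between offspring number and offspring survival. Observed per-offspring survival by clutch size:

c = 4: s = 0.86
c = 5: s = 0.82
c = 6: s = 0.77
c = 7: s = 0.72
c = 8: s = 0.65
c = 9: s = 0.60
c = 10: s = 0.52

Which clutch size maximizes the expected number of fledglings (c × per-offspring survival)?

9

Expected fledglings = c × s(c):
  c=4: 4 × 0.86 = 3.440
  c=5: 5 × 0.82 = 4.100
  c=6: 6 × 0.77 = 4.620
  c=7: 7 × 0.72 = 5.040
  c=8: 8 × 0.65 = 5.200
  c=9: 9 × 0.60 = 5.400
  c=10: 10 × 0.52 = 5.200
Maximum at c = 9 (5.400 fledglings).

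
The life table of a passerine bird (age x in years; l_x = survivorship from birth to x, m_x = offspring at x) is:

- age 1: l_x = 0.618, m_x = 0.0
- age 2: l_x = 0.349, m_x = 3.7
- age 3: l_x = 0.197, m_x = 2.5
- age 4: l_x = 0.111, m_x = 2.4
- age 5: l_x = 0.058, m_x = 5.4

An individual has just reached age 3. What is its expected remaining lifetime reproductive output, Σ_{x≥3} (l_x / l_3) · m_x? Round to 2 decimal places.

5.44

l_3 = 0.197. Conditional survival from age 3 to x is l_x / l_3.
  x=3: (0.197/0.197) × 2.5 = 2.5000
  x=4: (0.111/0.197) × 2.4 = 1.3523
  x=5: (0.058/0.197) × 5.4 = 1.5898
Sum = 2.5000 + 1.3523 + 1.5898 = 5.4421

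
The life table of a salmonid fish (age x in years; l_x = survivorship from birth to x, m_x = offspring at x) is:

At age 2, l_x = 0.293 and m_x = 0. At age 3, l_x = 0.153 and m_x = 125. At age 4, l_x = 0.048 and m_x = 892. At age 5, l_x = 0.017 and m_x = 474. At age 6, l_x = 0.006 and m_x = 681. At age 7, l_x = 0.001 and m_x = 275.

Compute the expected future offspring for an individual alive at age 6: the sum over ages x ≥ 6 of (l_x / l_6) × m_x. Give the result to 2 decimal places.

l_6 = 0.006. Conditional survival from age 6 to x is l_x / l_6.
  x=6: (0.006/0.006) × 681 = 681.0000
  x=7: (0.001/0.006) × 275 = 45.8333
Sum = 681.0000 + 45.8333 = 726.8333

726.83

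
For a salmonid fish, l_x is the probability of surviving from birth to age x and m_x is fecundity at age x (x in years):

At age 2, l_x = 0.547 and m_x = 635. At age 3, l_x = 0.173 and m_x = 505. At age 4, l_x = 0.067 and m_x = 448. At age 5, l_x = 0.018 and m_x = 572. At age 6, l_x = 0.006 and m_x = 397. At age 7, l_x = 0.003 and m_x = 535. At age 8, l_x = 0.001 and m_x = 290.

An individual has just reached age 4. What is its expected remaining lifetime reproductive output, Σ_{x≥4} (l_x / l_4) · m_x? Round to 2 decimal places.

l_4 = 0.067. Conditional survival from age 4 to x is l_x / l_4.
  x=4: (0.067/0.067) × 448 = 448.0000
  x=5: (0.018/0.067) × 572 = 153.6716
  x=6: (0.006/0.067) × 397 = 35.5522
  x=7: (0.003/0.067) × 535 = 23.9552
  x=8: (0.001/0.067) × 290 = 4.3284
Sum = 448.0000 + 153.6716 + 35.5522 + 23.9552 + 4.3284 = 665.5075

665.51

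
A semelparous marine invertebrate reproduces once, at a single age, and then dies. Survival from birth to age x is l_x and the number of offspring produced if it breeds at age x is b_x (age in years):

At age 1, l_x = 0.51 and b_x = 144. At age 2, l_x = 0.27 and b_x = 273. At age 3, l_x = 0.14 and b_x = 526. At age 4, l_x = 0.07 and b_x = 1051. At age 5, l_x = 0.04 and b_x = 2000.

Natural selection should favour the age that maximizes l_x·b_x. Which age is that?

Expected offspring if breeding at age x = l_x × b_x:
  age 1: 0.51 × 144 = 73.440
  age 2: 0.27 × 273 = 73.710
  age 3: 0.14 × 526 = 73.640
  age 4: 0.07 × 1051 = 73.570
  age 5: 0.04 × 2000 = 80.000
Maximum at age 5 (80.000).

5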